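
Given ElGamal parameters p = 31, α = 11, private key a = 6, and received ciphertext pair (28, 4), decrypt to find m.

Shared mask s = c₁^a mod p = 28^6 mod 31.
28^1 ≡ 28 (mod 31)
28^2 = (28^1)^2 ≡ 28^2 = 784 ≡ 9 (mod 31)
28^4 = (28^2)^2 ≡ 9^2 = 81 ≡ 19 (mod 31)
28^6 = 28^4 · 28^2 ≡ 19 · 9 ≡ 16 (mod 31).
So s = 16; s⁻¹ ≡ 2 (mod 31).
m = c₂ · s⁻¹ mod 31 = 4 · 2 mod 31 = 8.

8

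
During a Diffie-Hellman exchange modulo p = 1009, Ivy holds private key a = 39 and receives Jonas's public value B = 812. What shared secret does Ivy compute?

Shared key K = 812^39 mod 1009.
812^1 ≡ 812 (mod 1009)
812^2 = (812^1)^2 ≡ 812^2 = 659344 ≡ 467 (mod 1009)
812^4 = (812^2)^2 ≡ 467^2 = 218089 ≡ 145 (mod 1009)
812^8 = (812^4)^2 ≡ 145^2 = 21025 ≡ 845 (mod 1009)
812^16 = (812^8)^2 ≡ 845^2 = 714025 ≡ 662 (mod 1009)
812^32 = (812^16)^2 ≡ 662^2 = 438244 ≡ 338 (mod 1009)
812^39 = 812^32 · 812^4 · 812^2 · 812^1 ≡ 338 · 145 · 467 · 812 ≡ 896 (mod 1009).

896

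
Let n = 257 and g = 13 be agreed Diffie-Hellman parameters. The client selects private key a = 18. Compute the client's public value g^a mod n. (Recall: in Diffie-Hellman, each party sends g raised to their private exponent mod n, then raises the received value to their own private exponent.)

Public value = 13^18 mod 257.
13^1 ≡ 13 (mod 257)
13^2 = (13^1)^2 ≡ 13^2 = 169 ≡ 169 (mod 257)
13^4 = (13^2)^2 ≡ 169^2 = 28561 ≡ 34 (mod 257)
13^8 = (13^4)^2 ≡ 34^2 = 1156 ≡ 128 (mod 257)
13^16 = (13^8)^2 ≡ 128^2 = 16384 ≡ 193 (mod 257)
13^18 = 13^16 · 13^2 ≡ 193 · 169 ≡ 235 (mod 257).

235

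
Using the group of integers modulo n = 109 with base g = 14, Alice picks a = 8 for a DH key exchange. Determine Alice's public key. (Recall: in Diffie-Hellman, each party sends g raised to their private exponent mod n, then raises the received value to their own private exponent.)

15

Public value = 14^{8} \pmod{109}.
14^1 ≡ 14 (mod 109)
14^2 = (14^1)^2 ≡ 14^2 = 196 ≡ 87 (mod 109)
14^4 = (14^2)^2 ≡ 87^2 = 7569 ≡ 48 (mod 109)
14^8 = (14^4)^2 ≡ 48^2 = 2304 ≡ 15 (mod 109)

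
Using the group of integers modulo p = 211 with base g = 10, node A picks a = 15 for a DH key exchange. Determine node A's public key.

210

Public value = 10^15 mod 211.
10^1 ≡ 10 (mod 211)
10^2 = (10^1)^2 ≡ 10^2 = 100 ≡ 100 (mod 211)
10^4 = (10^2)^2 ≡ 100^2 = 10000 ≡ 83 (mod 211)
10^8 = (10^4)^2 ≡ 83^2 = 6889 ≡ 137 (mod 211)
10^15 = 10^8 · 10^4 · 10^2 · 10^1 ≡ 137 · 83 · 100 · 10 ≡ 210 (mod 211).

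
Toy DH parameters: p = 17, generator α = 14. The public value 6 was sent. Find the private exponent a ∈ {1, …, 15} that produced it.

Try successive powers of 14 modulo 17:
14^1 ≡ 14
14^2 ≡ 9
14^3 ≡ 7
14^4 ≡ 13
14^5 ≡ 12
14^6 ≡ 15
14^7 ≡ 6
Found: a = 7.

7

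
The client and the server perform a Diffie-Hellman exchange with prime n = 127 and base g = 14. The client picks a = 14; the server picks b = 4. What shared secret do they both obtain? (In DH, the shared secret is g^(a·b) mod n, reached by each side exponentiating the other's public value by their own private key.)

22

The client sends A = g^a mod n = 14^14 mod 127.
14^1 ≡ 14 (mod 127)
14^2 = (14^1)^2 ≡ 14^2 = 196 ≡ 69 (mod 127)
14^4 = (14^2)^2 ≡ 69^2 = 4761 ≡ 62 (mod 127)
14^8 = (14^4)^2 ≡ 62^2 = 3844 ≡ 34 (mod 127)
14^14 = 14^8 · 14^4 · 14^2 ≡ 34 · 62 · 69 ≡ 37 (mod 127).
So A = 37. The server then computes K = A^b mod n = 37^4 mod 127.
37^1 ≡ 37 (mod 127)
37^2 = (37^1)^2 ≡ 37^2 = 1369 ≡ 99 (mod 127)
37^4 = (37^2)^2 ≡ 99^2 = 9801 ≡ 22 (mod 127)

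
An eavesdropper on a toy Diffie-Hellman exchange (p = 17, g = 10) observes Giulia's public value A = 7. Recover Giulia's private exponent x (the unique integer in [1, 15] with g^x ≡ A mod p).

9

Try successive powers of 10 modulo 17:
10^1 ≡ 10
10^2 ≡ 15
10^3 ≡ 14
10^4 ≡ 4
10^5 ≡ 6
10^6 ≡ 9
10^7 ≡ 5
10^8 ≡ 16
10^9 ≡ 7
Found: x = 9.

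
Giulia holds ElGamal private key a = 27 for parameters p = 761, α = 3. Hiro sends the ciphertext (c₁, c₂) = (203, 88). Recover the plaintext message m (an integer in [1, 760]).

668

Shared mask s = c₁^a mod p = 203^27 mod 761.
203^1 ≡ 203 (mod 761)
203^2 = (203^1)^2 ≡ 203^2 = 41209 ≡ 115 (mod 761)
203^4 = (203^2)^2 ≡ 115^2 = 13225 ≡ 288 (mod 761)
203^8 = (203^4)^2 ≡ 288^2 = 82944 ≡ 756 (mod 761)
203^16 = (203^8)^2 ≡ 756^2 = 571536 ≡ 25 (mod 761)
203^27 = 203^16 · 203^8 · 203^2 · 203^1 ≡ 25 · 756 · 115 · 203 ≡ 310 (mod 761).
So s = 310; s⁻¹ ≡ 734 (mod 761).
m = c₂ · s⁻¹ mod 761 = 88 · 734 mod 761 = 668.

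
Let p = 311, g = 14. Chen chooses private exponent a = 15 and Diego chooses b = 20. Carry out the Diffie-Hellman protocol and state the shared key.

20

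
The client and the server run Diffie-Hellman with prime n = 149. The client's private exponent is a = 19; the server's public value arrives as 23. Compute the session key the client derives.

72

Shared key K = 23^19 mod 149.
23^1 ≡ 23 (mod 149)
23^2 = (23^1)^2 ≡ 23^2 = 529 ≡ 82 (mod 149)
23^4 = (23^2)^2 ≡ 82^2 = 6724 ≡ 19 (mod 149)
23^8 = (23^4)^2 ≡ 19^2 = 361 ≡ 63 (mod 149)
23^16 = (23^8)^2 ≡ 63^2 = 3969 ≡ 95 (mod 149)
23^19 = 23^16 · 23^2 · 23^1 ≡ 95 · 82 · 23 ≡ 72 (mod 149).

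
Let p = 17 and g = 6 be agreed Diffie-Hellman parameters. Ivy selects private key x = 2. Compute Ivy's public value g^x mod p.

Public value = 6^2 mod 17.
6^1 ≡ 6 (mod 17)
6^2 = (6^1)^2 ≡ 6^2 = 36 ≡ 2 (mod 17)

2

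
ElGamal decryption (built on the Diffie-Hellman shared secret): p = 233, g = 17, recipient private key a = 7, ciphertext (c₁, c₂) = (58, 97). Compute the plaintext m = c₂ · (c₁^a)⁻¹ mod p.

Shared mask s = c₁^a mod p = 58^7 mod 233.
58^1 ≡ 58 (mod 233)
58^2 = (58^1)^2 ≡ 58^2 = 3364 ≡ 102 (mod 233)
58^4 = (58^2)^2 ≡ 102^2 = 10404 ≡ 152 (mod 233)
58^7 = 58^4 · 58^2 · 58^1 ≡ 152 · 102 · 58 ≡ 85 (mod 233).
So s = 85; s⁻¹ ≡ 159 (mod 233).
m = c₂ · s⁻¹ mod 233 = 97 · 159 mod 233 = 45.

45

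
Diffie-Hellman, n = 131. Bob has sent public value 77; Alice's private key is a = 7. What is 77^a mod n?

Shared key K = 77^7 mod 131.
77^1 ≡ 77 (mod 131)
77^2 = (77^1)^2 ≡ 77^2 = 5929 ≡ 34 (mod 131)
77^4 = (77^2)^2 ≡ 34^2 = 1156 ≡ 108 (mod 131)
77^7 = 77^4 · 77^2 · 77^1 ≡ 108 · 34 · 77 ≡ 46 (mod 131).

46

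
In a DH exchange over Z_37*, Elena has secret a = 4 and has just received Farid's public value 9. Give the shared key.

12

Shared key K = 9^4 mod 37.
9^1 ≡ 9 (mod 37)
9^2 = (9^1)^2 ≡ 9^2 = 81 ≡ 7 (mod 37)
9^4 = (9^2)^2 ≡ 7^2 = 49 ≡ 12 (mod 37)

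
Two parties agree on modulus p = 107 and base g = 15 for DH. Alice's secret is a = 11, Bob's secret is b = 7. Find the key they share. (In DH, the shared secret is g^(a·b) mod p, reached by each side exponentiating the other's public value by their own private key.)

54

Alice sends A = g^a mod p = 15^11 mod 107.
15^1 ≡ 15 (mod 107)
15^2 = (15^1)^2 ≡ 15^2 = 225 ≡ 11 (mod 107)
15^4 = (15^2)^2 ≡ 11^2 = 121 ≡ 14 (mod 107)
15^8 = (15^4)^2 ≡ 14^2 = 196 ≡ 89 (mod 107)
15^11 = 15^8 · 15^2 · 15^1 ≡ 89 · 11 · 15 ≡ 26 (mod 107).
So A = 26. Bob then computes K = A^b mod p = 26^7 mod 107.
26^1 ≡ 26 (mod 107)
26^2 = (26^1)^2 ≡ 26^2 = 676 ≡ 34 (mod 107)
26^4 = (26^2)^2 ≡ 34^2 = 1156 ≡ 86 (mod 107)
26^7 = 26^4 · 26^2 · 26^1 ≡ 86 · 34 · 26 ≡ 54 (mod 107).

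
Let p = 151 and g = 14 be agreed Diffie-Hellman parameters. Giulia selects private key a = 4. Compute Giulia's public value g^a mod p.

Public value = 14^4 mod 151.
14^1 ≡ 14 (mod 151)
14^2 = (14^1)^2 ≡ 14^2 = 196 ≡ 45 (mod 151)
14^4 = (14^2)^2 ≡ 45^2 = 2025 ≡ 62 (mod 151)

62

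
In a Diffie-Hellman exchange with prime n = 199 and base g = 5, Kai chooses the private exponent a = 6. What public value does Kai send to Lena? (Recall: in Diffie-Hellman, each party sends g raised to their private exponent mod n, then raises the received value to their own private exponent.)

103

Public value = 5^6 mod 199.
5^1 ≡ 5 (mod 199)
5^2 = (5^1)^2 ≡ 5^2 = 25 ≡ 25 (mod 199)
5^4 = (5^2)^2 ≡ 25^2 = 625 ≡ 28 (mod 199)
5^6 = 5^4 · 5^2 ≡ 28 · 25 ≡ 103 (mod 199).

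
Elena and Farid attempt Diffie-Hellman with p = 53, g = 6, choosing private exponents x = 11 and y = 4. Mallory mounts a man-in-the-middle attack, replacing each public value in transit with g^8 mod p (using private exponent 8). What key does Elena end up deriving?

13

Elena receives Mallory's public value M = 6^8 mod 53 instead of the honest one.
6^1 ≡ 6 (mod 53)
6^2 = (6^1)^2 ≡ 6^2 = 36 ≡ 36 (mod 53)
6^4 = (6^2)^2 ≡ 36^2 = 1296 ≡ 24 (mod 53)
6^8 = (6^4)^2 ≡ 24^2 = 576 ≡ 46 (mod 53)
So M = 46. Elena computes K = M^11 mod 53.
46^1 ≡ 46 (mod 53)
46^2 = (46^1)^2 ≡ 46^2 = 2116 ≡ 49 (mod 53)
46^4 = (46^2)^2 ≡ 49^2 = 2401 ≡ 16 (mod 53)
46^8 = (46^4)^2 ≡ 16^2 = 256 ≡ 44 (mod 53)
46^11 = 46^8 · 46^2 · 46^1 ≡ 44 · 49 · 46 ≡ 13 (mod 53).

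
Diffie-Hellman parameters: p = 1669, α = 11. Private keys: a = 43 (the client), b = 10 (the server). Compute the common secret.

The server sends B = α^b mod p = 11^10 mod 1669.
11^1 ≡ 11 (mod 1669)
11^2 = (11^1)^2 ≡ 11^2 = 121 ≡ 121 (mod 1669)
11^4 = (11^2)^2 ≡ 121^2 = 14641 ≡ 1289 (mod 1669)
11^8 = (11^4)^2 ≡ 1289^2 = 1661521 ≡ 866 (mod 1669)
11^10 = 11^8 · 11^2 ≡ 866 · 121 ≡ 1308 (mod 1669).
So B = 1308. The client then computes K = B^a mod p = 1308^43 mod 1669.
1308^1 ≡ 1308 (mod 1669)
1308^2 = (1308^1)^2 ≡ 1308^2 = 1710864 ≡ 139 (mod 1669)
1308^4 = (1308^2)^2 ≡ 139^2 = 19321 ≡ 962 (mod 1669)
1308^8 = (1308^4)^2 ≡ 962^2 = 925444 ≡ 818 (mod 1669)
1308^16 = (1308^8)^2 ≡ 818^2 = 669124 ≡ 1524 (mod 1669)
1308^32 = (1308^16)^2 ≡ 1524^2 = 2322576 ≡ 997 (mod 1669)
1308^43 = 1308^32 · 1308^8 · 1308^2 · 1308^1 ≡ 997 · 818 · 139 · 1308 ≡ 1433 (mod 1669).

1433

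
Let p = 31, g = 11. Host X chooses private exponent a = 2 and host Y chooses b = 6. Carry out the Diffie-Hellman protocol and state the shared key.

16

Host X sends A = g^a mod p = 11^2 mod 31.
11^1 ≡ 11 (mod 31)
11^2 = (11^1)^2 ≡ 11^2 = 121 ≡ 28 (mod 31)
So A = 28. Host Y then computes K = A^b mod p = 28^6 mod 31.
28^1 ≡ 28 (mod 31)
28^2 = (28^1)^2 ≡ 28^2 = 784 ≡ 9 (mod 31)
28^4 = (28^2)^2 ≡ 9^2 = 81 ≡ 19 (mod 31)
28^6 = 28^4 · 28^2 ≡ 19 · 9 ≡ 16 (mod 31).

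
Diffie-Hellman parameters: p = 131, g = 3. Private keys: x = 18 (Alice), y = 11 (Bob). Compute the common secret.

27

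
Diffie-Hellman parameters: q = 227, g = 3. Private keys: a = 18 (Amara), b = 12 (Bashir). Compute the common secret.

47

Amara sends A = g^a mod q = 3^18 mod 227.
3^1 ≡ 3 (mod 227)
3^2 = (3^1)^2 ≡ 3^2 = 9 ≡ 9 (mod 227)
3^4 = (3^2)^2 ≡ 9^2 = 81 ≡ 81 (mod 227)
3^8 = (3^4)^2 ≡ 81^2 = 6561 ≡ 205 (mod 227)
3^16 = (3^8)^2 ≡ 205^2 = 42025 ≡ 30 (mod 227)
3^18 = 3^16 · 3^2 ≡ 30 · 9 ≡ 43 (mod 227).
So A = 43. Bashir then computes K = A^b mod q = 43^12 mod 227.
43^1 ≡ 43 (mod 227)
43^2 = (43^1)^2 ≡ 43^2 = 1849 ≡ 33 (mod 227)
43^4 = (43^2)^2 ≡ 33^2 = 1089 ≡ 181 (mod 227)
43^8 = (43^4)^2 ≡ 181^2 = 32761 ≡ 73 (mod 227)
43^12 = 43^8 · 43^4 ≡ 73 · 181 ≡ 47 (mod 227).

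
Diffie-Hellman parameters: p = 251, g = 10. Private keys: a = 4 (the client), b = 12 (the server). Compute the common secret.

The client sends A = g^a mod p = 10^4 mod 251.
10^1 ≡ 10 (mod 251)
10^2 = (10^1)^2 ≡ 10^2 = 100 ≡ 100 (mod 251)
10^4 = (10^2)^2 ≡ 100^2 = 10000 ≡ 211 (mod 251)
So A = 211. The server then computes K = A^b mod p = 211^12 mod 251.
211^1 ≡ 211 (mod 251)
211^2 = (211^1)^2 ≡ 211^2 = 44521 ≡ 94 (mod 251)
211^4 = (211^2)^2 ≡ 94^2 = 8836 ≡ 51 (mod 251)
211^8 = (211^4)^2 ≡ 51^2 = 2601 ≡ 91 (mod 251)
211^12 = 211^8 · 211^4 ≡ 91 · 51 ≡ 123 (mod 251).

123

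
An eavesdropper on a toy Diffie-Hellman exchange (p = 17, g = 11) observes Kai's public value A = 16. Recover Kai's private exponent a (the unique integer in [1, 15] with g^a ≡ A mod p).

8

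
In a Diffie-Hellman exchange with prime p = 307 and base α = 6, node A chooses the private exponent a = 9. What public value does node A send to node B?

114

Public value = 6^9 mod 307.
6^1 ≡ 6 (mod 307)
6^2 = (6^1)^2 ≡ 6^2 = 36 ≡ 36 (mod 307)
6^4 = (6^2)^2 ≡ 36^2 = 1296 ≡ 68 (mod 307)
6^8 = (6^4)^2 ≡ 68^2 = 4624 ≡ 19 (mod 307)
6^9 = 6^8 · 6^1 ≡ 19 · 6 ≡ 114 (mod 307).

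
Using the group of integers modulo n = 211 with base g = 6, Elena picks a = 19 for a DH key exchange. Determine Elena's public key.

66

Public value = 6^19 (mod 211).
6^1 ≡ 6 (mod 211)
6^2 = (6^1)^2 ≡ 6^2 = 36 ≡ 36 (mod 211)
6^4 = (6^2)^2 ≡ 36^2 = 1296 ≡ 30 (mod 211)
6^8 = (6^4)^2 ≡ 30^2 = 900 ≡ 56 (mod 211)
6^16 = (6^8)^2 ≡ 56^2 = 3136 ≡ 182 (mod 211)
6^19 = 6^16 · 6^2 · 6^1 ≡ 182 · 36 · 6 ≡ 66 (mod 211).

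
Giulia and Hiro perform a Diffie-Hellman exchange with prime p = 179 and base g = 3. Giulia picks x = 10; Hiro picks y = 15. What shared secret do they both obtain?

Hiro sends B = g^y mod p = 3^15 mod 179.
3^1 ≡ 3 (mod 179)
3^2 = (3^1)^2 ≡ 3^2 = 9 ≡ 9 (mod 179)
3^4 = (3^2)^2 ≡ 9^2 = 81 ≡ 81 (mod 179)
3^8 = (3^4)^2 ≡ 81^2 = 6561 ≡ 117 (mod 179)
3^15 = 3^8 · 3^4 · 3^2 · 3^1 ≡ 117 · 81 · 9 · 3 ≡ 88 (mod 179).
So B = 88. Giulia then computes K = B^x mod p = 88^10 mod 179.
88^1 ≡ 88 (mod 179)
88^2 = (88^1)^2 ≡ 88^2 = 7744 ≡ 47 (mod 179)
88^4 = (88^2)^2 ≡ 47^2 = 2209 ≡ 61 (mod 179)
88^8 = (88^4)^2 ≡ 61^2 = 3721 ≡ 141 (mod 179)
88^10 = 88^8 · 88^2 ≡ 141 · 47 ≡ 4 (mod 179).

4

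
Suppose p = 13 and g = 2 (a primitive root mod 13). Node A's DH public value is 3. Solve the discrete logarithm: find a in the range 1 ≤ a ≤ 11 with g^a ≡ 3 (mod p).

4

Try successive powers of 2 modulo 13:
2^1 ≡ 2
2^2 ≡ 4
2^3 ≡ 8
2^4 ≡ 3
Found: a = 4.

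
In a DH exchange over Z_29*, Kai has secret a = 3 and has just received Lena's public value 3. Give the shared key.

27

Shared key K = 3^3 mod 29.
3^1 ≡ 3 (mod 29)
3^2 = (3^1)^2 ≡ 3^2 = 9 ≡ 9 (mod 29)
3^3 = 3^2 · 3^1 ≡ 9 · 3 ≡ 27 (mod 29).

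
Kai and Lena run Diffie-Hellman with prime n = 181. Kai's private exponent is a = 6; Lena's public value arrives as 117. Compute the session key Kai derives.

59

Shared key K = 117^6 mod 181.
117^1 ≡ 117 (mod 181)
117^2 = (117^1)^2 ≡ 117^2 = 13689 ≡ 114 (mod 181)
117^4 = (117^2)^2 ≡ 114^2 = 12996 ≡ 145 (mod 181)
117^6 = 117^4 · 117^2 ≡ 145 · 114 ≡ 59 (mod 181).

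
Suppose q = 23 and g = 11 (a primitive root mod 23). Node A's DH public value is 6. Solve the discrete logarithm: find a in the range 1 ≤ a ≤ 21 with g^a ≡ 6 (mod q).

2

Try successive powers of 11 modulo 23:
11^1 ≡ 11
11^2 ≡ 6
Found: a = 2.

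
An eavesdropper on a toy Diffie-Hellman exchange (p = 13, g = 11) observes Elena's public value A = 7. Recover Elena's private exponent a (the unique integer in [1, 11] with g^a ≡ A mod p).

5

Try successive powers of 11 modulo 13:
11^1 ≡ 11
11^2 ≡ 4
11^3 ≡ 5
11^4 ≡ 3
11^5 ≡ 7
Found: a = 5.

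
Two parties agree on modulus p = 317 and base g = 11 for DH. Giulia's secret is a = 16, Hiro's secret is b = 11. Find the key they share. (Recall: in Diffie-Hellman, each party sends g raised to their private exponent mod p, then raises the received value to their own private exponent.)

Giulia sends A = g^a mod p = 11^16 mod 317.
11^1 ≡ 11 (mod 317)
11^2 = (11^1)^2 ≡ 11^2 = 121 ≡ 121 (mod 317)
11^4 = (11^2)^2 ≡ 121^2 = 14641 ≡ 59 (mod 317)
11^8 = (11^4)^2 ≡ 59^2 = 3481 ≡ 311 (mod 317)
11^16 = (11^8)^2 ≡ 311^2 = 96721 ≡ 36 (mod 317)
So A = 36. Hiro then computes K = A^b mod p = 36^11 mod 317.
36^1 ≡ 36 (mod 317)
36^2 = (36^1)^2 ≡ 36^2 = 1296 ≡ 28 (mod 317)
36^4 = (36^2)^2 ≡ 28^2 = 784 ≡ 150 (mod 317)
36^8 = (36^4)^2 ≡ 150^2 = 22500 ≡ 310 (mod 317)
36^11 = 36^8 · 36^2 · 36^1 ≡ 310 · 28 · 36 ≡ 235 (mod 317).

235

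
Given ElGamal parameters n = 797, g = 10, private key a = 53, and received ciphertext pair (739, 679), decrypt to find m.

Shared mask s = c₁^a mod n = 739^53 mod 797.
739^1 ≡ 739 (mod 797)
739^2 = (739^1)^2 ≡ 739^2 = 546121 ≡ 176 (mod 797)
739^4 = (739^2)^2 ≡ 176^2 = 30976 ≡ 690 (mod 797)
739^8 = (739^4)^2 ≡ 690^2 = 476100 ≡ 291 (mod 797)
739^16 = (739^8)^2 ≡ 291^2 = 84681 ≡ 199 (mod 797)
739^32 = (739^16)^2 ≡ 199^2 = 39601 ≡ 548 (mod 797)
739^53 = 739^32 · 739^16 · 739^4 · 739^1 ≡ 548 · 199 · 690 · 739 ≡ 177 (mod 797).
So s = 177; s⁻¹ ≡ 788 (mod 797).
m = c₂ · s⁻¹ mod 797 = 679 · 788 mod 797 = 265.

265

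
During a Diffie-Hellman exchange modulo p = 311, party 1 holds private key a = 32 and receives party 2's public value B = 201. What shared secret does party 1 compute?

Shared key K = 201^32 mod 311.
201^1 ≡ 201 (mod 311)
201^2 = (201^1)^2 ≡ 201^2 = 40401 ≡ 282 (mod 311)
201^4 = (201^2)^2 ≡ 282^2 = 79524 ≡ 219 (mod 311)
201^8 = (201^4)^2 ≡ 219^2 = 47961 ≡ 67 (mod 311)
201^16 = (201^8)^2 ≡ 67^2 = 4489 ≡ 135 (mod 311)
201^32 = (201^16)^2 ≡ 135^2 = 18225 ≡ 187 (mod 311)

187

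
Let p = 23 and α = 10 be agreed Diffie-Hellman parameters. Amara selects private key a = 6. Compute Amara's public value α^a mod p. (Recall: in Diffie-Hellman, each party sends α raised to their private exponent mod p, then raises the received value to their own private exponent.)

Public value = 10^6 mod 23.
10^1 ≡ 10 (mod 23)
10^2 = (10^1)^2 ≡ 10^2 = 100 ≡ 8 (mod 23)
10^4 = (10^2)^2 ≡ 8^2 = 64 ≡ 18 (mod 23)
10^6 = 10^4 · 10^2 ≡ 18 · 8 ≡ 6 (mod 23).

6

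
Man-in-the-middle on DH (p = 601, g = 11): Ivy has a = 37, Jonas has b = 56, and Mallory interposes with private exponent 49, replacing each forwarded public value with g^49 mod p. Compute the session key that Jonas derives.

Jonas receives Mallory's public value M = 11^49 mod 601 instead of the honest one.
11^1 ≡ 11 (mod 601)
11^2 = (11^1)^2 ≡ 11^2 = 121 ≡ 121 (mod 601)
11^4 = (11^2)^2 ≡ 121^2 = 14641 ≡ 217 (mod 601)
11^8 = (11^4)^2 ≡ 217^2 = 47089 ≡ 211 (mod 601)
11^16 = (11^8)^2 ≡ 211^2 = 44521 ≡ 47 (mod 601)
11^32 = (11^16)^2 ≡ 47^2 = 2209 ≡ 406 (mod 601)
11^49 = 11^32 · 11^16 · 11^1 ≡ 406 · 47 · 11 ≡ 153 (mod 601).
So M = 153. Jonas computes K = M^56 mod 601.
153^1 ≡ 153 (mod 601)
153^2 = (153^1)^2 ≡ 153^2 = 23409 ≡ 571 (mod 601)
153^4 = (153^2)^2 ≡ 571^2 = 326041 ≡ 299 (mod 601)
153^8 = (153^4)^2 ≡ 299^2 = 89401 ≡ 453 (mod 601)
153^16 = (153^8)^2 ≡ 453^2 = 205209 ≡ 268 (mod 601)
153^32 = (153^16)^2 ≡ 268^2 = 71824 ≡ 305 (mod 601)
153^56 = 153^32 · 153^16 · 153^8 ≡ 305 · 268 · 453 ≡ 9 (mod 601).

9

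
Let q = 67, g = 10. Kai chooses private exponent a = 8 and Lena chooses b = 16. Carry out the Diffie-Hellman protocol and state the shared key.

4

Kai sends A = g^a mod q = 10^8 mod 67.
10^1 ≡ 10 (mod 67)
10^2 = (10^1)^2 ≡ 10^2 = 100 ≡ 33 (mod 67)
10^4 = (10^2)^2 ≡ 33^2 = 1089 ≡ 17 (mod 67)
10^8 = (10^4)^2 ≡ 17^2 = 289 ≡ 21 (mod 67)
So A = 21. Lena then computes K = A^b mod q = 21^16 mod 67.
21^1 ≡ 21 (mod 67)
21^2 = (21^1)^2 ≡ 21^2 = 441 ≡ 39 (mod 67)
21^4 = (21^2)^2 ≡ 39^2 = 1521 ≡ 47 (mod 67)
21^8 = (21^4)^2 ≡ 47^2 = 2209 ≡ 65 (mod 67)
21^16 = (21^8)^2 ≡ 65^2 = 4225 ≡ 4 (mod 67)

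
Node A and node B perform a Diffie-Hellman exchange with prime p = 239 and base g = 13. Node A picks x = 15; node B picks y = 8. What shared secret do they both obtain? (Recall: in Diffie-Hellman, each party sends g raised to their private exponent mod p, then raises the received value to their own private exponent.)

226

Node A sends A = g^x mod p = 13^15 mod 239.
13^1 ≡ 13 (mod 239)
13^2 = (13^1)^2 ≡ 13^2 = 169 ≡ 169 (mod 239)
13^4 = (13^2)^2 ≡ 169^2 = 28561 ≡ 120 (mod 239)
13^8 = (13^4)^2 ≡ 120^2 = 14400 ≡ 60 (mod 239)
13^15 = 13^8 · 13^4 · 13^2 · 13^1 ≡ 60 · 120 · 169 · 13 ≡ 185 (mod 239).
So A = 185. Node B then computes K = A^y mod p = 185^8 mod 239.
185^1 ≡ 185 (mod 239)
185^2 = (185^1)^2 ≡ 185^2 = 34225 ≡ 48 (mod 239)
185^4 = (185^2)^2 ≡ 48^2 = 2304 ≡ 153 (mod 239)
185^8 = (185^4)^2 ≡ 153^2 = 23409 ≡ 226 (mod 239)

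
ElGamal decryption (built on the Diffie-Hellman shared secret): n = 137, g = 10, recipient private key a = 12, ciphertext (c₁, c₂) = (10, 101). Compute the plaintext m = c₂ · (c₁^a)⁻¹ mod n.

36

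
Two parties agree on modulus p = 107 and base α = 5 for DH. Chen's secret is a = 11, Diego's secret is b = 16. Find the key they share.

16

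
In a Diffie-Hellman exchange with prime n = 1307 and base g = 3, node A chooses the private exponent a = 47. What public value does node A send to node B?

366

Public value = 3^47 mod 1307.
3^1 ≡ 3 (mod 1307)
3^2 = (3^1)^2 ≡ 3^2 = 9 ≡ 9 (mod 1307)
3^4 = (3^2)^2 ≡ 9^2 = 81 ≡ 81 (mod 1307)
3^8 = (3^4)^2 ≡ 81^2 = 6561 ≡ 26 (mod 1307)
3^16 = (3^8)^2 ≡ 26^2 = 676 ≡ 676 (mod 1307)
3^32 = (3^16)^2 ≡ 676^2 = 456976 ≡ 833 (mod 1307)
3^47 = 3^32 · 3^8 · 3^4 · 3^2 · 3^1 ≡ 833 · 26 · 81 · 9 · 3 ≡ 366 (mod 1307).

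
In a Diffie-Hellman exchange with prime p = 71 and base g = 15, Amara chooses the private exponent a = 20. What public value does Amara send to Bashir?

Public value = 15^{20} \pmod{71}.
15^1 ≡ 15 (mod 71)
15^2 = (15^1)^2 ≡ 15^2 = 225 ≡ 12 (mod 71)
15^4 = (15^2)^2 ≡ 12^2 = 144 ≡ 2 (mod 71)
15^8 = (15^4)^2 ≡ 2^2 = 4 ≡ 4 (mod 71)
15^16 = (15^8)^2 ≡ 4^2 = 16 ≡ 16 (mod 71)
15^20 = 15^16 · 15^4 ≡ 16 · 2 ≡ 32 (mod 71).

32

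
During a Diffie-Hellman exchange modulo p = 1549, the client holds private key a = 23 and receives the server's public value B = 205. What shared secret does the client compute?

1003

Shared key K = 205^23 mod 1549.
205^1 ≡ 205 (mod 1549)
205^2 = (205^1)^2 ≡ 205^2 = 42025 ≡ 202 (mod 1549)
205^4 = (205^2)^2 ≡ 202^2 = 40804 ≡ 530 (mod 1549)
205^8 = (205^4)^2 ≡ 530^2 = 280900 ≡ 531 (mod 1549)
205^16 = (205^8)^2 ≡ 531^2 = 281961 ≡ 43 (mod 1549)
205^23 = 205^16 · 205^4 · 205^2 · 205^1 ≡ 43 · 530 · 202 · 205 ≡ 1003 (mod 1549).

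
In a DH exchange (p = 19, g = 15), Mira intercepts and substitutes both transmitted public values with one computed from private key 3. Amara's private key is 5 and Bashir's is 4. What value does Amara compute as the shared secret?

Amara receives Mira's public value M = 15^3 mod 19 instead of the honest one.
15^1 ≡ 15 (mod 19)
15^2 = (15^1)^2 ≡ 15^2 = 225 ≡ 16 (mod 19)
15^3 = 15^2 · 15^1 ≡ 16 · 15 ≡ 12 (mod 19).
So M = 12. Amara computes K = M^5 mod 19.
12^1 ≡ 12 (mod 19)
12^2 = (12^1)^2 ≡ 12^2 = 144 ≡ 11 (mod 19)
12^4 = (12^2)^2 ≡ 11^2 = 121 ≡ 7 (mod 19)
12^5 = 12^4 · 12^1 ≡ 7 · 12 ≡ 8 (mod 19).

8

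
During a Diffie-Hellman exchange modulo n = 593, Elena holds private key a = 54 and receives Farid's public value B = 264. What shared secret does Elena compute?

110

Shared key K = 264^54 mod 593.
264^1 ≡ 264 (mod 593)
264^2 = (264^1)^2 ≡ 264^2 = 69696 ≡ 315 (mod 593)
264^4 = (264^2)^2 ≡ 315^2 = 99225 ≡ 194 (mod 593)
264^8 = (264^4)^2 ≡ 194^2 = 37636 ≡ 277 (mod 593)
264^16 = (264^8)^2 ≡ 277^2 = 76729 ≡ 232 (mod 593)
264^32 = (264^16)^2 ≡ 232^2 = 53824 ≡ 454 (mod 593)
264^54 = 264^32 · 264^16 · 264^4 · 264^2 ≡ 454 · 232 · 194 · 315 ≡ 110 (mod 593).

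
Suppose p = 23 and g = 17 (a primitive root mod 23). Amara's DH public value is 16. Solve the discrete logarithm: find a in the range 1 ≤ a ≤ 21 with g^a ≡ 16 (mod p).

Try successive powers of 17 modulo 23:
17^1 ≡ 17
17^2 ≡ 13
17^3 ≡ 14
17^4 ≡ 8
17^5 ≡ 21
17^6 ≡ 12
17^7 ≡ 20
17^8 ≡ 18
17^9 ≡ 7
17^10 ≡ 4
17^11 ≡ 22
17^12 ≡ 6
17^13 ≡ 10
17^14 ≡ 9
17^15 ≡ 15
17^16 ≡ 2
17^17 ≡ 11
17^18 ≡ 3
17^19 ≡ 5
17^20 ≡ 16
Found: a = 20.

20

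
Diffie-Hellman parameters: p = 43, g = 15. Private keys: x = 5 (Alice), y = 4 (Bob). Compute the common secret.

23

Bob sends B = g^y mod p = 15^4 mod 43.
15^1 ≡ 15 (mod 43)
15^2 = (15^1)^2 ≡ 15^2 = 225 ≡ 10 (mod 43)
15^4 = (15^2)^2 ≡ 10^2 = 100 ≡ 14 (mod 43)
So B = 14. Alice then computes K = B^x mod p = 14^5 mod 43.
14^1 ≡ 14 (mod 43)
14^2 = (14^1)^2 ≡ 14^2 = 196 ≡ 24 (mod 43)
14^4 = (14^2)^2 ≡ 24^2 = 576 ≡ 17 (mod 43)
14^5 = 14^4 · 14^1 ≡ 17 · 14 ≡ 23 (mod 43).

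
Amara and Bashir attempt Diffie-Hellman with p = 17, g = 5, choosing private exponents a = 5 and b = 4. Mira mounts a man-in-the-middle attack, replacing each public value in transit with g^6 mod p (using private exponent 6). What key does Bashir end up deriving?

16

Bashir receives Mira's public value M = 5^6 mod 17 instead of the honest one.
5^1 ≡ 5 (mod 17)
5^2 = (5^1)^2 ≡ 5^2 = 25 ≡ 8 (mod 17)
5^4 = (5^2)^2 ≡ 8^2 = 64 ≡ 13 (mod 17)
5^6 = 5^4 · 5^2 ≡ 13 · 8 ≡ 2 (mod 17).
So M = 2. Bashir computes K = M^4 mod 17.
2^1 ≡ 2 (mod 17)
2^2 = (2^1)^2 ≡ 2^2 = 4 ≡ 4 (mod 17)
2^4 = (2^2)^2 ≡ 4^2 = 16 ≡ 16 (mod 17)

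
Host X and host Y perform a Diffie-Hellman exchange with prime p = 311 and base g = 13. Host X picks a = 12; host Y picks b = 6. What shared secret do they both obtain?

Host Y sends B = g^b mod p = 13^6 mod 311.
13^1 ≡ 13 (mod 311)
13^2 = (13^1)^2 ≡ 13^2 = 169 ≡ 169 (mod 311)
13^4 = (13^2)^2 ≡ 169^2 = 28561 ≡ 260 (mod 311)
13^6 = 13^4 · 13^2 ≡ 260 · 169 ≡ 89 (mod 311).
So B = 89. Host X then computes K = B^a mod p = 89^12 mod 311.
89^1 ≡ 89 (mod 311)
89^2 = (89^1)^2 ≡ 89^2 = 7921 ≡ 146 (mod 311)
89^4 = (89^2)^2 ≡ 146^2 = 21316 ≡ 168 (mod 311)
89^8 = (89^4)^2 ≡ 168^2 = 28224 ≡ 234 (mod 311)
89^12 = 89^8 · 89^4 ≡ 234 · 168 ≡ 126 (mod 311).

126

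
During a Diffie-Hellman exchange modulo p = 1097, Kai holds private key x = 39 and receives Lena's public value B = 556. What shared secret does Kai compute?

Shared key K = 556^39 mod 1097.
556^1 ≡ 556 (mod 1097)
556^2 = (556^1)^2 ≡ 556^2 = 309136 ≡ 879 (mod 1097)
556^4 = (556^2)^2 ≡ 879^2 = 772641 ≡ 353 (mod 1097)
556^8 = (556^4)^2 ≡ 353^2 = 124609 ≡ 648 (mod 1097)
556^16 = (556^8)^2 ≡ 648^2 = 419904 ≡ 850 (mod 1097)
556^32 = (556^16)^2 ≡ 850^2 = 722500 ≡ 674 (mod 1097)
556^39 = 556^32 · 556^4 · 556^2 · 556^1 ≡ 674 · 353 · 879 · 556 ≡ 312 (mod 1097).

312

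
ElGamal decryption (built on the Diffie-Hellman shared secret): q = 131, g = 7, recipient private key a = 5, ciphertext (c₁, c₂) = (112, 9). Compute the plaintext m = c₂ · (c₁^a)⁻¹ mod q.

75

Shared mask s = c₁^a mod q = 112^5 mod 131.
112^1 ≡ 112 (mod 131)
112^2 = (112^1)^2 ≡ 112^2 = 12544 ≡ 99 (mod 131)
112^4 = (112^2)^2 ≡ 99^2 = 9801 ≡ 107 (mod 131)
112^5 = 112^4 · 112^1 ≡ 107 · 112 ≡ 63 (mod 131).
So s = 63; s⁻¹ ≡ 52 (mod 131).
m = c₂ · s⁻¹ mod 131 = 9 · 52 mod 131 = 75.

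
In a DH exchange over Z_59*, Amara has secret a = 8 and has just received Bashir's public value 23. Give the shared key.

16

Shared key K = 23^8 mod 59.
23^1 ≡ 23 (mod 59)
23^2 = (23^1)^2 ≡ 23^2 = 529 ≡ 57 (mod 59)
23^4 = (23^2)^2 ≡ 57^2 = 3249 ≡ 4 (mod 59)
23^8 = (23^4)^2 ≡ 4^2 = 16 ≡ 16 (mod 59)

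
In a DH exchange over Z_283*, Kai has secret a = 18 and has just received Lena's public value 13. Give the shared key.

Shared key K = 13^18 mod 283.
13^1 ≡ 13 (mod 283)
13^2 = (13^1)^2 ≡ 13^2 = 169 ≡ 169 (mod 283)
13^4 = (13^2)^2 ≡ 169^2 = 28561 ≡ 261 (mod 283)
13^8 = (13^4)^2 ≡ 261^2 = 68121 ≡ 201 (mod 283)
13^16 = (13^8)^2 ≡ 201^2 = 40401 ≡ 215 (mod 283)
13^18 = 13^16 · 13^2 ≡ 215 · 169 ≡ 111 (mod 283).

111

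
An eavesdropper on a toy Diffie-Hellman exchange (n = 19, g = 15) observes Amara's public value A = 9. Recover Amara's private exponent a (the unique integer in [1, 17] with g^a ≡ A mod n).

Try successive powers of 15 modulo 19:
15^1 ≡ 15
15^2 ≡ 16
15^3 ≡ 12
15^4 ≡ 9
Found: a = 4.

4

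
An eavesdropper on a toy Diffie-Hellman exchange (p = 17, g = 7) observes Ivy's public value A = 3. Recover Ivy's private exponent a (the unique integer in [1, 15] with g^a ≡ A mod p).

Try successive powers of 7 modulo 17:
7^1 ≡ 7
7^2 ≡ 15
7^3 ≡ 3
Found: a = 3.

3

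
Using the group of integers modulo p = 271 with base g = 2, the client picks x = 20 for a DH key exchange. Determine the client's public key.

Public value = 2^20 mod 271.
2^1 ≡ 2 (mod 271)
2^2 = (2^1)^2 ≡ 2^2 = 4 ≡ 4 (mod 271)
2^4 = (2^2)^2 ≡ 4^2 = 16 ≡ 16 (mod 271)
2^8 = (2^4)^2 ≡ 16^2 = 256 ≡ 256 (mod 271)
2^16 = (2^8)^2 ≡ 256^2 = 65536 ≡ 225 (mod 271)
2^20 = 2^16 · 2^4 ≡ 225 · 16 ≡ 77 (mod 271).

77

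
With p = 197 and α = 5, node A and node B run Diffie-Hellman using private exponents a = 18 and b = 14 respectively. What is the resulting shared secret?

191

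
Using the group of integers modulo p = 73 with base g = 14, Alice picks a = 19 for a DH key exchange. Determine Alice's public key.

Public value = 14^19 (mod 73).
14^1 ≡ 14 (mod 73)
14^2 = (14^1)^2 ≡ 14^2 = 196 ≡ 50 (mod 73)
14^4 = (14^2)^2 ≡ 50^2 = 2500 ≡ 18 (mod 73)
14^8 = (14^4)^2 ≡ 18^2 = 324 ≡ 32 (mod 73)
14^16 = (14^8)^2 ≡ 32^2 = 1024 ≡ 2 (mod 73)
14^19 = 14^16 · 14^2 · 14^1 ≡ 2 · 50 · 14 ≡ 13 (mod 73).

13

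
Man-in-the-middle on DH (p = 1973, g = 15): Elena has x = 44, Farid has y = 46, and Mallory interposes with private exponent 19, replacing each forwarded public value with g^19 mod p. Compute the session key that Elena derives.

1378

Elena receives Mallory's public value M = 15^19 mod 1973 instead of the honest one.
15^1 ≡ 15 (mod 1973)
15^2 = (15^1)^2 ≡ 15^2 = 225 ≡ 225 (mod 1973)
15^4 = (15^2)^2 ≡ 225^2 = 50625 ≡ 1300 (mod 1973)
15^8 = (15^4)^2 ≡ 1300^2 = 1690000 ≡ 1112 (mod 1973)
15^16 = (15^8)^2 ≡ 1112^2 = 1236544 ≡ 1446 (mod 1973)
15^19 = 15^16 · 15^2 · 15^1 ≡ 1446 · 225 · 15 ≡ 1021 (mod 1973).
So M = 1021. Elena computes K = M^44 mod 1973.
1021^1 ≡ 1021 (mod 1973)
1021^2 = (1021^1)^2 ≡ 1021^2 = 1042441 ≡ 697 (mod 1973)
1021^4 = (1021^2)^2 ≡ 697^2 = 485809 ≡ 451 (mod 1973)
1021^8 = (1021^4)^2 ≡ 451^2 = 203401 ≡ 182 (mod 1973)
1021^16 = (1021^8)^2 ≡ 182^2 = 33124 ≡ 1556 (mod 1973)
1021^32 = (1021^16)^2 ≡ 1556^2 = 2421136 ≡ 265 (mod 1973)
1021^44 = 1021^32 · 1021^8 · 1021^4 ≡ 265 · 182 · 451 ≡ 1378 (mod 1973).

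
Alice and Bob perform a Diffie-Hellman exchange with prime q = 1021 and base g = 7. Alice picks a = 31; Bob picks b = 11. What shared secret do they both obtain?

7

Alice sends A = g^a mod q = 7^31 mod 1021.
7^1 ≡ 7 (mod 1021)
7^2 = (7^1)^2 ≡ 7^2 = 49 ≡ 49 (mod 1021)
7^4 = (7^2)^2 ≡ 49^2 = 2401 ≡ 359 (mod 1021)
7^8 = (7^4)^2 ≡ 359^2 = 128881 ≡ 235 (mod 1021)
7^16 = (7^8)^2 ≡ 235^2 = 55225 ≡ 91 (mod 1021)
7^31 = 7^16 · 7^8 · 7^4 · 7^2 · 7^1 ≡ 91 · 235 · 359 · 49 · 7 ≡ 162 (mod 1021).
So A = 162. Bob then computes K = A^b mod q = 162^11 mod 1021.
162^1 ≡ 162 (mod 1021)
162^2 = (162^1)^2 ≡ 162^2 = 26244 ≡ 719 (mod 1021)
162^4 = (162^2)^2 ≡ 719^2 = 516961 ≡ 335 (mod 1021)
162^8 = (162^4)^2 ≡ 335^2 = 112225 ≡ 936 (mod 1021)
162^11 = 162^8 · 162^2 · 162^1 ≡ 936 · 719 · 162 ≡ 7 (mod 1021).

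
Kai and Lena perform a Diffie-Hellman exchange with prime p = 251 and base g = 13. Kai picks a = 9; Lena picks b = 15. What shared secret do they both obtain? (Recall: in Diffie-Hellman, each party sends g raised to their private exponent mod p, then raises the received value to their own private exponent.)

Lena sends B = g^b mod p = 13^15 mod 251.
13^1 ≡ 13 (mod 251)
13^2 = (13^1)^2 ≡ 13^2 = 169 ≡ 169 (mod 251)
13^4 = (13^2)^2 ≡ 169^2 = 28561 ≡ 198 (mod 251)
13^8 = (13^4)^2 ≡ 198^2 = 39204 ≡ 48 (mod 251)
13^15 = 13^8 · 13^4 · 13^2 · 13^1 ≡ 48 · 198 · 169 · 13 ≡ 100 (mod 251).
So B = 100. Kai then computes K = B^a mod p = 100^9 mod 251.
100^1 ≡ 100 (mod 251)
100^2 = (100^1)^2 ≡ 100^2 = 10000 ≡ 211 (mod 251)
100^4 = (100^2)^2 ≡ 211^2 = 44521 ≡ 94 (mod 251)
100^8 = (100^4)^2 ≡ 94^2 = 8836 ≡ 51 (mod 251)
100^9 = 100^8 · 100^1 ≡ 51 · 100 ≡ 80 (mod 251).

80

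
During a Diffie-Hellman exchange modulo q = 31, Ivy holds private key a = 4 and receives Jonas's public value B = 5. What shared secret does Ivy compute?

Shared key K = 5^4 mod 31.
5^1 ≡ 5 (mod 31)
5^2 = (5^1)^2 ≡ 5^2 = 25 ≡ 25 (mod 31)
5^4 = (5^2)^2 ≡ 25^2 = 625 ≡ 5 (mod 31)

5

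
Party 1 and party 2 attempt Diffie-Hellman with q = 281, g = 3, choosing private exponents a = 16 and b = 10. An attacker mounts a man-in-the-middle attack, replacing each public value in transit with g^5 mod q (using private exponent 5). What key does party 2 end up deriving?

157

Party 2 receives an attacker's public value M = 3^5 mod 281 instead of the honest one.
3^1 ≡ 3 (mod 281)
3^2 = (3^1)^2 ≡ 3^2 = 9 ≡ 9 (mod 281)
3^4 = (3^2)^2 ≡ 9^2 = 81 ≡ 81 (mod 281)
3^5 = 3^4 · 3^1 ≡ 81 · 3 ≡ 243 (mod 281).
So M = 243. Party 2 computes K = M^10 mod 281.
243^1 ≡ 243 (mod 281)
243^2 = (243^1)^2 ≡ 243^2 = 59049 ≡ 39 (mod 281)
243^4 = (243^2)^2 ≡ 39^2 = 1521 ≡ 116 (mod 281)
243^8 = (243^4)^2 ≡ 116^2 = 13456 ≡ 249 (mod 281)
243^10 = 243^8 · 243^2 ≡ 249 · 39 ≡ 157 (mod 281).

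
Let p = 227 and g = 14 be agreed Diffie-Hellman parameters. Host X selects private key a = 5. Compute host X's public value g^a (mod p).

61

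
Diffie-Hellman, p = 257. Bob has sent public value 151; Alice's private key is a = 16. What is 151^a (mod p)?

8

Shared key K = 151^16 mod 257.
151^1 ≡ 151 (mod 257)
151^2 = (151^1)^2 ≡ 151^2 = 22801 ≡ 185 (mod 257)
151^4 = (151^2)^2 ≡ 185^2 = 34225 ≡ 44 (mod 257)
151^8 = (151^4)^2 ≡ 44^2 = 1936 ≡ 137 (mod 257)
151^16 = (151^8)^2 ≡ 137^2 = 18769 ≡ 8 (mod 257)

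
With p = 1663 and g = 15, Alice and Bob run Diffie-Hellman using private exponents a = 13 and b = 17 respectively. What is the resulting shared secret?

298

Bob sends B = g^b mod p = 15^17 mod 1663.
15^1 ≡ 15 (mod 1663)
15^2 = (15^1)^2 ≡ 15^2 = 225 ≡ 225 (mod 1663)
15^4 = (15^2)^2 ≡ 225^2 = 50625 ≡ 735 (mod 1663)
15^8 = (15^4)^2 ≡ 735^2 = 540225 ≡ 1413 (mod 1663)
15^16 = (15^8)^2 ≡ 1413^2 = 1996569 ≡ 969 (mod 1663)
15^17 = 15^16 · 15^1 ≡ 969 · 15 ≡ 1231 (mod 1663).
So B = 1231. Alice then computes K = B^a mod p = 1231^13 mod 1663.
1231^1 ≡ 1231 (mod 1663)
1231^2 = (1231^1)^2 ≡ 1231^2 = 1515361 ≡ 368 (mod 1663)
1231^4 = (1231^2)^2 ≡ 368^2 = 135424 ≡ 721 (mod 1663)
1231^8 = (1231^4)^2 ≡ 721^2 = 519841 ≡ 985 (mod 1663)
1231^13 = 1231^8 · 1231^4 · 1231^1 ≡ 985 · 721 · 1231 ≡ 298 (mod 1663).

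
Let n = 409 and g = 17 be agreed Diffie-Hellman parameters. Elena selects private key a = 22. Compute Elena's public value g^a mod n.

Public value = 17^22 mod 409.
17^1 ≡ 17 (mod 409)
17^2 = (17^1)^2 ≡ 17^2 = 289 ≡ 289 (mod 409)
17^4 = (17^2)^2 ≡ 289^2 = 83521 ≡ 85 (mod 409)
17^8 = (17^4)^2 ≡ 85^2 = 7225 ≡ 272 (mod 409)
17^16 = (17^8)^2 ≡ 272^2 = 73984 ≡ 364 (mod 409)
17^22 = 17^16 · 17^4 · 17^2 ≡ 364 · 85 · 289 ≡ 102 (mod 409).

102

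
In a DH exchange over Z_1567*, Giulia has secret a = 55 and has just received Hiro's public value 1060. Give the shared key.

297

Shared key K = 1060^55 mod 1567.
1060^1 ≡ 1060 (mod 1567)
1060^2 = (1060^1)^2 ≡ 1060^2 = 1123600 ≡ 61 (mod 1567)
1060^4 = (1060^2)^2 ≡ 61^2 = 3721 ≡ 587 (mod 1567)
1060^8 = (1060^4)^2 ≡ 587^2 = 344569 ≡ 1396 (mod 1567)
1060^16 = (1060^8)^2 ≡ 1396^2 = 1948816 ≡ 1035 (mod 1567)
1060^32 = (1060^16)^2 ≡ 1035^2 = 1071225 ≡ 964 (mod 1567)
1060^55 = 1060^32 · 1060^16 · 1060^4 · 1060^2 · 1060^1 ≡ 964 · 1035 · 587 · 61 · 1060 ≡ 297 (mod 1567).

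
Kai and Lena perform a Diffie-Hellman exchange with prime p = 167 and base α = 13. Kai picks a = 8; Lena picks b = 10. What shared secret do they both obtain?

Kai sends A = α^a mod p = 13^8 mod 167.
13^1 ≡ 13 (mod 167)
13^2 = (13^1)^2 ≡ 13^2 = 169 ≡ 2 (mod 167)
13^4 = (13^2)^2 ≡ 2^2 = 4 ≡ 4 (mod 167)
13^8 = (13^4)^2 ≡ 4^2 = 16 ≡ 16 (mod 167)
So A = 16. Lena then computes K = A^b mod p = 16^10 mod 167.
16^1 ≡ 16 (mod 167)
16^2 = (16^1)^2 ≡ 16^2 = 256 ≡ 89 (mod 167)
16^4 = (16^2)^2 ≡ 89^2 = 7921 ≡ 72 (mod 167)
16^8 = (16^4)^2 ≡ 72^2 = 5184 ≡ 7 (mod 167)
16^10 = 16^8 · 16^2 ≡ 7 · 89 ≡ 122 (mod 167).

122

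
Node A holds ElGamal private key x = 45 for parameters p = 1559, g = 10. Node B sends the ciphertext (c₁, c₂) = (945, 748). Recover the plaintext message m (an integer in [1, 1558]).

Shared mask s = c₁^x mod p = 945^45 mod 1559.
945^1 ≡ 945 (mod 1559)
945^2 = (945^1)^2 ≡ 945^2 = 893025 ≡ 1277 (mod 1559)
945^4 = (945^2)^2 ≡ 1277^2 = 1630729 ≡ 15 (mod 1559)
945^8 = (945^4)^2 ≡ 15^2 = 225 ≡ 225 (mod 1559)
945^16 = (945^8)^2 ≡ 225^2 = 50625 ≡ 737 (mod 1559)
945^32 = (945^16)^2 ≡ 737^2 = 543169 ≡ 637 (mod 1559)
945^45 = 945^32 · 945^8 · 945^4 · 945^1 ≡ 637 · 225 · 15 · 945 ≡ 758 (mod 1559).
So s = 758; s⁻¹ ≡ 290 (mod 1559).
m = c₂ · s⁻¹ mod 1559 = 748 · 290 mod 1559 = 219.

219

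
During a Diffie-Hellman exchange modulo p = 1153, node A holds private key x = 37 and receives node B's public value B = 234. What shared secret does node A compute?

761

Shared key K = 234^37 mod 1153.
234^1 ≡ 234 (mod 1153)
234^2 = (234^1)^2 ≡ 234^2 = 54756 ≡ 565 (mod 1153)
234^4 = (234^2)^2 ≡ 565^2 = 319225 ≡ 997 (mod 1153)
234^8 = (234^4)^2 ≡ 997^2 = 994009 ≡ 123 (mod 1153)
234^16 = (234^8)^2 ≡ 123^2 = 15129 ≡ 140 (mod 1153)
234^32 = (234^16)^2 ≡ 140^2 = 19600 ≡ 1152 (mod 1153)
234^37 = 234^32 · 234^4 · 234^1 ≡ 1152 · 997 · 234 ≡ 761 (mod 1153).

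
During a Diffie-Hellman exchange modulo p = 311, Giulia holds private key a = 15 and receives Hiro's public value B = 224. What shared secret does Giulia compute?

146

Shared key K = 224^15 mod 311.
224^1 ≡ 224 (mod 311)
224^2 = (224^1)^2 ≡ 224^2 = 50176 ≡ 105 (mod 311)
224^4 = (224^2)^2 ≡ 105^2 = 11025 ≡ 140 (mod 311)
224^8 = (224^4)^2 ≡ 140^2 = 19600 ≡ 7 (mod 311)
224^15 = 224^8 · 224^4 · 224^2 · 224^1 ≡ 7 · 140 · 105 · 224 ≡ 146 (mod 311).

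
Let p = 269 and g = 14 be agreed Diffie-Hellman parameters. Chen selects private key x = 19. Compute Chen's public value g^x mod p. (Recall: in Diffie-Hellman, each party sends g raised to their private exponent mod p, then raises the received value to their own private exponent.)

24

Public value = 14^19 mod 269.
14^1 ≡ 14 (mod 269)
14^2 = (14^1)^2 ≡ 14^2 = 196 ≡ 196 (mod 269)
14^4 = (14^2)^2 ≡ 196^2 = 38416 ≡ 218 (mod 269)
14^8 = (14^4)^2 ≡ 218^2 = 47524 ≡ 180 (mod 269)
14^16 = (14^8)^2 ≡ 180^2 = 32400 ≡ 120 (mod 269)
14^19 = 14^16 · 14^2 · 14^1 ≡ 120 · 196 · 14 ≡ 24 (mod 269).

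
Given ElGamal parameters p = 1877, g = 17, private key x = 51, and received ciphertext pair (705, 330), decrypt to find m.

Shared mask s = c₁^x mod p = 705^51 mod 1877.
705^1 ≡ 705 (mod 1877)
705^2 = (705^1)^2 ≡ 705^2 = 497025 ≡ 1497 (mod 1877)
705^4 = (705^2)^2 ≡ 1497^2 = 2241009 ≡ 1748 (mod 1877)
705^8 = (705^4)^2 ≡ 1748^2 = 3055504 ≡ 1625 (mod 1877)
705^16 = (705^8)^2 ≡ 1625^2 = 2640625 ≡ 1563 (mod 1877)
705^32 = (705^16)^2 ≡ 1563^2 = 2442969 ≡ 992 (mod 1877)
705^51 = 705^32 · 705^16 · 705^2 · 705^1 ≡ 992 · 1563 · 1497 · 705 ≡ 1109 (mod 1877).
So s = 1109; s⁻¹ ≡ 1244 (mod 1877).
m = c₂ · s⁻¹ mod 1877 = 330 · 1244 mod 1877 = 1334.

1334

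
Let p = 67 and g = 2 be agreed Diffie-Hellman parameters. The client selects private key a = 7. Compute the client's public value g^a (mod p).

61

Public value = 2^7 (mod 67).
2^1 ≡ 2 (mod 67)
2^2 = (2^1)^2 ≡ 2^2 = 4 ≡ 4 (mod 67)
2^4 = (2^2)^2 ≡ 4^2 = 16 ≡ 16 (mod 67)
2^7 = 2^4 · 2^2 · 2^1 ≡ 16 · 4 · 2 ≡ 61 (mod 67).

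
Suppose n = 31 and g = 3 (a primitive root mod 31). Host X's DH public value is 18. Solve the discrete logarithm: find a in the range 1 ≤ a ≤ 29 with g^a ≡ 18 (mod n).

Try successive powers of 3 modulo 31:
3^1 ≡ 3
3^2 ≡ 9
3^3 ≡ 27
3^4 ≡ 19
3^5 ≡ 26
3^6 ≡ 16
3^7 ≡ 17
3^8 ≡ 20
3^9 ≡ 29
3^10 ≡ 25
3^11 ≡ 13
3^12 ≡ 8
3^13 ≡ 24
3^14 ≡ 10
3^15 ≡ 30
3^16 ≡ 28
3^17 ≡ 22
3^18 ≡ 4
3^19 ≡ 12
3^20 ≡ 5
3^21 ≡ 15
3^22 ≡ 14
3^23 ≡ 11
3^24 ≡ 2
3^25 ≡ 6
3^26 ≡ 18
Found: a = 26.

26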